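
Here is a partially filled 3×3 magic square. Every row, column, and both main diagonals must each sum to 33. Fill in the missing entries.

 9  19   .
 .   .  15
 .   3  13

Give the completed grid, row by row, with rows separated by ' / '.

Row 1: 9 + 19 + ? = 33, so (1,3) = 5.
Row 3: 3 + 13 + ? = 33, so (3,1) = 17.
The remaining cell in column 1 is (2,1) = 33 − 26 = 7.
Column 2 needs 33; the known cells sum to 22, so (2,2) = 11.

9 19 5 / 7 11 15 / 17 3 13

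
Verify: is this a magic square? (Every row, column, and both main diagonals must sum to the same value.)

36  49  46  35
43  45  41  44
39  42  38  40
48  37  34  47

Row 1: 36 + 49 + 46 + 35 = 166.
Row 2: 43 + 45 + 41 + 44 = 173.
Row 3: 39 + 42 + 38 + 40 = 159.
Row 4: 48 + 37 + 34 + 47 = 166.
Column 1: 36 + 43 + 39 + 48 = 166.
Column 2: 49 + 45 + 42 + 37 = 173.
Column 3: 46 + 41 + 38 + 34 = 159.
Column 4: 35 + 44 + 40 + 47 = 166.
Main diagonal: 36 + 45 + 38 + 47 = 166.
Anti-diagonal: 35 + 41 + 42 + 48 = 166.

No — column 2 sums to 173 but column 4 sums to 166.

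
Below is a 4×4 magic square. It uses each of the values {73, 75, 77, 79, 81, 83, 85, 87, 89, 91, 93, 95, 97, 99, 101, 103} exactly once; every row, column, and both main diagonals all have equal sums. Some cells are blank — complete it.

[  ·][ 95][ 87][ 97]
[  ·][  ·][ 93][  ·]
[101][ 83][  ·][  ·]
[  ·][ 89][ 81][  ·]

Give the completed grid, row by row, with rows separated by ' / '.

73 95 87 97 / 99 85 93 75 / 101 83 91 77 / 79 89 81 103

The 16 entries sum to 1408, so each line sums to 1408/4 = 352.
Row 1 needs 352; the known cells sum to 279, so (1,1) = 73.
Column 2 needs 352; the known cells sum to 267, so (2,2) = 85.
Column 3 needs 352; the known cells sum to 261, so (3,3) = 91.
Main diagonal needs 352; the known cells sum to 249, so (4,4) = 103.
The remaining cell in anti-diagonal is (4,1) = 352 − 273 = 79.
Row 3 needs 352; the known cells sum to 275, so (3,4) = 77.
From column 1, 352 − (73 + 101 + 79) gives (2,1) = 99.
The remaining cell in column 4 is (2,4) = 352 − 277 = 75.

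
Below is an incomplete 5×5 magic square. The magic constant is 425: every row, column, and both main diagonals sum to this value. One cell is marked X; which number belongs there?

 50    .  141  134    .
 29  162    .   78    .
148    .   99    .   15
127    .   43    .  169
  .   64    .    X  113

155

From column 1, 425 − (50 + 29 + 148 + 127) gives (5,1) = 71.
The remaining cell in main diagonal is (4,4) = 425 − 424 = 1.
Row 4 needs 425; the known cells sum to 340, so (4,2) = 85.
Anti-diagonal must total 425; the given cells sum to 333, so (1,5) = 92.
Row 1 needs 425; the known cells sum to 417, so (1,2) = 8.
Using column 2: 8 + 162 + 85 + 64 + ? → (3,2) = 425 − 319 = 106.
Column 5: 92 + 15 + 169 + 113 + ? = 425, so (2,5) = 36.
Row 2 needs 425; the known cells sum to 305, so (2,3) = 120.
From row 3, 425 − (148 + 106 + 99 + 15) gives (3,4) = 57.
Column 3: 141 + 120 + 99 + 43 + ? = 425, so (5,3) = 22.
Using column 4: 134 + 78 + 57 + 1 + ? → (5,4) = 425 − 270 = 155.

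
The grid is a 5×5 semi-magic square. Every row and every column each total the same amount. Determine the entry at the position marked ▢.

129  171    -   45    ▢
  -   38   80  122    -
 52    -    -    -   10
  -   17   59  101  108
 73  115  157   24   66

Row 5 is complete and sums to 435; that is the magic constant.
Row 4 needs 435; the known cells sum to 285, so (4,1) = 150.
The remaining cell in column 1 is (2,1) = 435 − 404 = 31.
From column 2, 435 − (171 + 38 + 17 + 115) gives (3,2) = 94.
Using column 4: 45 + 122 + 101 + 24 + ? → (3,4) = 435 − 292 = 143.
Row 2: 31 + 38 + 80 + 122 + ? = 435, so (2,5) = 164.
Using row 3: 52 + 94 + 143 + 10 + ? → (3,3) = 435 − 299 = 136.
Column 3: 80 + 136 + 59 + 157 + ? = 435, so (1,3) = 3.
The remaining cell in column 5 is (1,5) = 435 − 348 = 87.

87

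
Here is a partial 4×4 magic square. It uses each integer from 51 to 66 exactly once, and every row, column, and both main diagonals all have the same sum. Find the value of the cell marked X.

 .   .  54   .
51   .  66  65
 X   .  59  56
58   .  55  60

The entries are 51 through 66, which sum to 936, so each line sums to 936/4 = 234.
The remaining cell in row 2 is (2,2) = 234 − 182 = 52.
Row 4: 58 + 55 + 60 + ? = 234, so (4,2) = 61.
Column 4 needs 234; the known cells sum to 181, so (1,4) = 53.
Using main diagonal: 52 + 59 + 60 + ? → (1,1) = 234 − 171 = 63.
From anti-diagonal, 234 − (53 + 66 + 58) gives (3,2) = 57.
Using row 1: 63 + 54 + 53 + ? → (1,2) = 234 − 170 = 64.
Row 3 needs 234; the known cells sum to 172, so (3,1) = 62.

62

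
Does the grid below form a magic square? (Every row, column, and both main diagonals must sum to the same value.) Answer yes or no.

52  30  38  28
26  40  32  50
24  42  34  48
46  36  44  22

Yes

Row 1: 52 + 30 + 38 + 28 = 148.
Row 2: 26 + 40 + 32 + 50 = 148.
Row 3: 24 + 42 + 34 + 48 = 148.
Row 4: 46 + 36 + 44 + 22 = 148.
Column 1: 52 + 26 + 24 + 46 = 148.
Column 2: 30 + 40 + 42 + 36 = 148.
Column 3: 38 + 32 + 34 + 44 = 148.
Column 4: 28 + 50 + 48 + 22 = 148.
Main diagonal: 52 + 40 + 34 + 22 = 148.
Anti-diagonal: 28 + 32 + 42 + 46 = 148.
All lines sum to 148.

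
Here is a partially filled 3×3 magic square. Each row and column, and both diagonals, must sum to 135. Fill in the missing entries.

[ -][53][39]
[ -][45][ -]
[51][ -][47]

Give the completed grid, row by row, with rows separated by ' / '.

43 53 39 / 41 45 49 / 51 37 47

From row 1, 135 − (53 + 39) gives (1,1) = 43.
The remaining cell in row 3 is (3,2) = 135 − 98 = 37.
From column 1, 135 − (43 + 51) gives (2,1) = 41.
Using column 3: 39 + 47 + ? → (2,3) = 135 − 86 = 49.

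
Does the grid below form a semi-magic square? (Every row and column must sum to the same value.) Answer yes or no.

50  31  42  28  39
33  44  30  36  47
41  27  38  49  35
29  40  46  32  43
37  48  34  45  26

Yes

Row 1: 50 + 31 + 42 + 28 + 39 = 190.
Row 2: 33 + 44 + 30 + 36 + 47 = 190.
Row 3: 41 + 27 + 38 + 49 + 35 = 190.
Row 4: 29 + 40 + 46 + 32 + 43 = 190.
Row 5: 37 + 48 + 34 + 45 + 26 = 190.
Column 1: 50 + 33 + 41 + 29 + 37 = 190.
Column 2: 31 + 44 + 27 + 40 + 48 = 190.
Column 3: 42 + 30 + 38 + 46 + 34 = 190.
Column 4: 28 + 36 + 49 + 32 + 45 = 190.
Column 5: 39 + 47 + 35 + 43 + 26 = 190.
All lines sum to 190.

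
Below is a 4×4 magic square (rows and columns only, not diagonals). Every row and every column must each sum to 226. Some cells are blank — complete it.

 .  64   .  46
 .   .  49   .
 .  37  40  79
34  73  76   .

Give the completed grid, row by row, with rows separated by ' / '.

Using row 3: 37 + 40 + 79 + ? → (3,1) = 226 − 156 = 70.
From row 4, 226 − (34 + 73 + 76) gives (4,4) = 43.
Using column 2: 64 + 37 + 73 + ? → (2,2) = 226 − 174 = 52.
Column 3: 49 + 40 + 76 + ? = 226, so (1,3) = 61.
Column 4 must total 226; the given cells sum to 168, so (2,4) = 58.
Row 1 must total 226; the given cells sum to 171, so (1,1) = 55.
Row 2 must total 226; the given cells sum to 159, so (2,1) = 67.

55 64 61 46 / 67 52 49 58 / 70 37 40 79 / 34 73 76 43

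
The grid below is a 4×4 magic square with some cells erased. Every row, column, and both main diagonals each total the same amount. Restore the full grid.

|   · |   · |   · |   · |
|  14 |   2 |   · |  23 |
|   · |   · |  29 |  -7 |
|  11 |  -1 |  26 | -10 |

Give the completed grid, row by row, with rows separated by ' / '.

5 17 -16 20 / 14 2 -13 23 / -4 8 29 -7 / 11 -1 26 -10

Row 4 is already complete: 11 + -1 + 26 + -10 = 26, so that is the magic constant.
From row 2, 26 − (14 + 2 + 23) gives (2,3) = -13.
The remaining cell in column 3 is (1,3) = 26 − 42 = -16.
Column 4 needs 26; the known cells sum to 6, so (1,4) = 20.
Using main diagonal: 2 + 29 + (-10) + ? → (1,1) = 26 − 21 = 5.
Anti-diagonal: 20 + (-13) + 11 + ? = 26, so (3,2) = 8.
Row 1 needs 26; the known cells sum to 9, so (1,2) = 17.
From row 3, 26 − (8 + 29 + (-7)) gives (3,1) = -4.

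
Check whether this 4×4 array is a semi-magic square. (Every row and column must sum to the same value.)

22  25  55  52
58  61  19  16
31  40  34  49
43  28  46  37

Row 1: 22 + 25 + 55 + 52 = 154.
Row 2: 58 + 61 + 19 + 16 = 154.
Row 3: 31 + 40 + 34 + 49 = 154.
Row 4: 43 + 28 + 46 + 37 = 154.
Column 1: 22 + 58 + 31 + 43 = 154.
Column 2: 25 + 61 + 40 + 28 = 154.
Column 3: 55 + 19 + 34 + 46 = 154.
Column 4: 52 + 16 + 49 + 37 = 154.
All lines sum to 154.

Yes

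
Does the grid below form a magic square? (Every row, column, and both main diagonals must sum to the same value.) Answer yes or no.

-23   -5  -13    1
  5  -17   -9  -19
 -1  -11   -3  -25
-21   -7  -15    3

Yes

Row 1: -23 + (-5) + (-13) + 1 = -40.
Row 2: 5 + (-17) + (-9) + (-19) = -40.
Row 3: -1 + (-11) + (-3) + (-25) = -40.
Row 4: -21 + (-7) + (-15) + 3 = -40.
Column 1: -23 + 5 + (-1) + (-21) = -40.
Column 2: -5 + (-17) + (-11) + (-7) = -40.
Column 3: -13 + (-9) + (-3) + (-15) = -40.
Column 4: 1 + (-19) + (-25) + 3 = -40.
Main diagonal: -23 + (-17) + (-3) + 3 = -40.
Anti-diagonal: 1 + (-9) + (-11) + (-21) = -40.
All lines sum to -40.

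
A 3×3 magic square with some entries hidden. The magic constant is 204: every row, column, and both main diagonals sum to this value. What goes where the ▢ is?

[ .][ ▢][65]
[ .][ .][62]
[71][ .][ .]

Column 3 needs 204; the known cells sum to 127, so (3,3) = 77.
The remaining cell in anti-diagonal is (2,2) = 204 − 136 = 68.
Row 2 must total 204; the given cells sum to 130, so (2,1) = 74.
Row 3 must total 204; the given cells sum to 148, so (3,2) = 56.
From column 1, 204 − (74 + 71) gives (1,1) = 59.
Column 2 must total 204; the given cells sum to 124, so (1,2) = 80.

80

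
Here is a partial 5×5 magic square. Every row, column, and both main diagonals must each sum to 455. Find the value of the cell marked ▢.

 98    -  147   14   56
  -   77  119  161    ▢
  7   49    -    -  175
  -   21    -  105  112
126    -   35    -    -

28

Using row 1: 98 + 147 + 14 + 56 + ? → (1,2) = 455 − 315 = 140.
Using column 2: 140 + 77 + 49 + 21 + ? → (5,2) = 455 − 287 = 168.
From anti-diagonal, 455 − (56 + 161 + 21 + 126) gives (3,3) = 91.
Row 3: 7 + 49 + 91 + 175 + ? = 455, so (3,4) = 133.
Column 3 needs 455; the known cells sum to 392, so (4,3) = 63.
From column 4, 455 − (14 + 161 + 133 + 105) gives (5,4) = 42.
Main diagonal needs 455; the known cells sum to 371, so (5,5) = 84.
Row 4 needs 455; the known cells sum to 301, so (4,1) = 154.
Column 1 needs 455; the known cells sum to 385, so (2,1) = 70.
The remaining cell in column 5 is (2,5) = 455 − 427 = 28.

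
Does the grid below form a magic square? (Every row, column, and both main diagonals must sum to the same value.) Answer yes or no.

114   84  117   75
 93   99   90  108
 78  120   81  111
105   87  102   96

Yes

Row 1: 114 + 84 + 117 + 75 = 390.
Row 2: 93 + 99 + 90 + 108 = 390.
Row 3: 78 + 120 + 81 + 111 = 390.
Row 4: 105 + 87 + 102 + 96 = 390.
Column 1: 114 + 93 + 78 + 105 = 390.
Column 2: 84 + 99 + 120 + 87 = 390.
Column 3: 117 + 90 + 81 + 102 = 390.
Column 4: 75 + 108 + 111 + 96 = 390.
Main diagonal: 114 + 99 + 81 + 96 = 390.
Anti-diagonal: 75 + 90 + 120 + 105 = 390.
All lines sum to 390.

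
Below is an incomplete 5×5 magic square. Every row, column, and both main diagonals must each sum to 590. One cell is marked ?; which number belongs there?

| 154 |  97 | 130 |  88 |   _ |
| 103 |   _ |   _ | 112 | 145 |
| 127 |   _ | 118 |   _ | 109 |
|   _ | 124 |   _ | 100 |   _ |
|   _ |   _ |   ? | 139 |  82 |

106

The remaining cell in row 1 is (1,5) = 590 − 469 = 121.
From column 4, 590 − (88 + 112 + 100 + 139) gives (3,4) = 151.
Using column 5: 121 + 145 + 109 + 82 + ? → (4,5) = 590 − 457 = 133.
Main diagonal: 154 + 118 + 100 + 82 + ? = 590, so (2,2) = 136.
Anti-diagonal needs 590; the known cells sum to 475, so (5,1) = 115.
The remaining cell in row 2 is (2,3) = 590 − 496 = 94.
Row 3: 127 + 118 + 151 + 109 + ? = 590, so (3,2) = 85.
Column 1 must total 590; the given cells sum to 499, so (4,1) = 91.
Using column 2: 97 + 136 + 85 + 124 + ? → (5,2) = 590 − 442 = 148.
Row 4 must total 590; the given cells sum to 448, so (4,3) = 142.
Row 5 needs 590; the known cells sum to 484, so (5,3) = 106.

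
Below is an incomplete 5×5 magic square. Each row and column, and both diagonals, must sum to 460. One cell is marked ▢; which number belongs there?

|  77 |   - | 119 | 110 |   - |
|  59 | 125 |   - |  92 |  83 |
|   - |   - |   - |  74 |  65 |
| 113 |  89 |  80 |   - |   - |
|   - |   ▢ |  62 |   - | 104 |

Row 2: 59 + 125 + 92 + 83 + ? = 460, so (2,3) = 101.
The remaining cell in column 3 is (3,3) = 460 − 362 = 98.
Using main diagonal: 77 + 125 + 98 + 104 + ? → (4,4) = 460 − 404 = 56.
Row 4 must total 460; the given cells sum to 338, so (4,5) = 122.
Column 4 needs 460; the known cells sum to 332, so (5,4) = 128.
Column 5 needs 460; the known cells sum to 374, so (1,5) = 86.
The remaining cell in anti-diagonal is (5,1) = 460 − 365 = 95.
Using row 1: 77 + 119 + 110 + 86 + ? → (1,2) = 460 − 392 = 68.
Row 5: 95 + 62 + 128 + 104 + ? = 460, so (5,2) = 71.

71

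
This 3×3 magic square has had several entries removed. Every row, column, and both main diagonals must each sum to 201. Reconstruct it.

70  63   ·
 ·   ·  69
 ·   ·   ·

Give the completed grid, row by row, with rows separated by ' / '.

70 63 68 / 65 67 69 / 66 71 64

Row 1: 70 + 63 + ? = 201, so (1,3) = 68.
Column 3: 68 + 69 + ? = 201, so (3,3) = 64.
The remaining cell in main diagonal is (2,2) = 201 − 134 = 67.
Anti-diagonal: 68 + 67 + ? = 201, so (3,1) = 66.
Row 2 needs 201; the known cells sum to 136, so (2,1) = 65.
Row 3 must total 201; the given cells sum to 130, so (3,2) = 71.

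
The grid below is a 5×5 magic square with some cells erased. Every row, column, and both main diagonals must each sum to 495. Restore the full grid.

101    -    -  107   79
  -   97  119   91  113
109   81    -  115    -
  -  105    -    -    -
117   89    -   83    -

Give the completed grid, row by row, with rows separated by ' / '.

Row 2: 97 + 119 + 91 + 113 + ? = 495, so (2,1) = 75.
The remaining cell in column 1 is (4,1) = 495 − 402 = 93.
The remaining cell in column 2 is (1,2) = 495 − 372 = 123.
Column 4 must total 495; the given cells sum to 396, so (4,4) = 99.
Anti-diagonal needs 495; the known cells sum to 392, so (3,3) = 103.
Row 1 must total 495; the given cells sum to 410, so (1,3) = 85.
From row 3, 495 − (109 + 81 + 103 + 115) gives (3,5) = 87.
The remaining cell in main diagonal is (5,5) = 495 − 400 = 95.
Row 5: 117 + 89 + 83 + 95 + ? = 495, so (5,3) = 111.
Column 3: 85 + 119 + 103 + 111 + ? = 495, so (4,3) = 77.
The remaining cell in column 5 is (4,5) = 495 − 374 = 121.

101 123 85 107 79 / 75 97 119 91 113 / 109 81 103 115 87 / 93 105 77 99 121 / 117 89 111 83 95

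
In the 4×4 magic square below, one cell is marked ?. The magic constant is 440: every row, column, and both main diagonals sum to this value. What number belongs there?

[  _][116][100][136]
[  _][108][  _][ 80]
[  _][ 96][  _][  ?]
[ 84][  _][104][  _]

92

From row 1, 440 − (116 + 100 + 136) gives (1,1) = 88.
The remaining cell in column 2 is (4,2) = 440 − 320 = 120.
Anti-diagonal must total 440; the given cells sum to 316, so (2,3) = 124.
Row 2: 108 + 124 + 80 + ? = 440, so (2,1) = 128.
Using row 4: 84 + 120 + 104 + ? → (4,4) = 440 − 308 = 132.
From column 1, 440 − (88 + 128 + 84) gives (3,1) = 140.
Using column 3: 100 + 124 + 104 + ? → (3,3) = 440 − 328 = 112.
From column 4, 440 − (136 + 80 + 132) gives (3,4) = 92.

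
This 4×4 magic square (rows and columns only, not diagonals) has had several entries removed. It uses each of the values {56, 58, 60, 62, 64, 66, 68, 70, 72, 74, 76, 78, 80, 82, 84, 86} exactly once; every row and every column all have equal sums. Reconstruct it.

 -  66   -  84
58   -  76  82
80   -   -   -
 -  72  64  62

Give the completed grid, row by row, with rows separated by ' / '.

60 66 74 84 / 58 68 76 82 / 80 78 70 56 / 86 72 64 62

The 16 entries sum to 1136, so each line sums to 1136/4 = 284.
The remaining cell in row 2 is (2,2) = 284 − 216 = 68.
The remaining cell in row 4 is (4,1) = 284 − 198 = 86.
The remaining cell in column 1 is (1,1) = 284 − 224 = 60.
Column 2: 66 + 68 + 72 + ? = 284, so (3,2) = 78.
From column 4, 284 − (84 + 82 + 62) gives (3,4) = 56.
From row 1, 284 − (60 + 66 + 84) gives (1,3) = 74.
Row 3: 80 + 78 + 56 + ? = 284, so (3,3) = 70.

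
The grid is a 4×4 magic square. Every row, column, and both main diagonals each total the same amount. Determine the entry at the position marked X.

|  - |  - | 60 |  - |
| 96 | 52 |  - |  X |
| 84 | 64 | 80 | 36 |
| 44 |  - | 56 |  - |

48

Row 3 is complete and sums to 264; that is the magic constant.
Column 1 needs 264; the known cells sum to 224, so (1,1) = 40.
Column 3: 60 + 80 + 56 + ? = 264, so (2,3) = 68.
Main diagonal needs 264; the known cells sum to 172, so (4,4) = 92.
From anti-diagonal, 264 − (68 + 64 + 44) gives (1,4) = 88.
The remaining cell in row 1 is (1,2) = 264 − 188 = 76.
Row 2: 96 + 52 + 68 + ? = 264, so (2,4) = 48.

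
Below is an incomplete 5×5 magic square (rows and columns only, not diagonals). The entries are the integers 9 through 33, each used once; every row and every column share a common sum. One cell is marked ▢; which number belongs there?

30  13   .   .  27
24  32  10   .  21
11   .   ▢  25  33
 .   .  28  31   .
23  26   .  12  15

22

The entries are 9 through 33, which sum to 525, so each line sums to 525/5 = 105.
Row 2 needs 105; the known cells sum to 87, so (2,4) = 18.
Using row 5: 23 + 26 + 12 + 15 + ? → (5,3) = 105 − 76 = 29.
From column 1, 105 − (30 + 24 + 11 + 23) gives (4,1) = 17.
Using column 4: 18 + 25 + 31 + 12 + ? → (1,4) = 105 − 86 = 19.
Column 5 needs 105; the known cells sum to 96, so (4,5) = 9.
Using row 1: 30 + 13 + 19 + 27 + ? → (1,3) = 105 − 89 = 16.
Using row 4: 17 + 28 + 31 + 9 + ? → (4,2) = 105 − 85 = 20.
Column 2: 13 + 32 + 20 + 26 + ? = 105, so (3,2) = 14.
Column 3: 16 + 10 + 28 + 29 + ? = 105, so (3,3) = 22.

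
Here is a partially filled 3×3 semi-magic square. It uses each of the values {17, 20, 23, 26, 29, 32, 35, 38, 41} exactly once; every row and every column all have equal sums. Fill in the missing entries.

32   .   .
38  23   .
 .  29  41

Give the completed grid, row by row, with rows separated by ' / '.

The 9 entries sum to 261, so each line sums to 261/3 = 87.
The remaining cell in row 2 is (2,3) = 87 − 61 = 26.
From row 3, 87 − (29 + 41) gives (3,1) = 17.
The remaining cell in column 2 is (1,2) = 87 − 52 = 35.
Using column 3: 26 + 41 + ? → (1,3) = 87 − 67 = 20.

32 35 20 / 38 23 26 / 17 29 41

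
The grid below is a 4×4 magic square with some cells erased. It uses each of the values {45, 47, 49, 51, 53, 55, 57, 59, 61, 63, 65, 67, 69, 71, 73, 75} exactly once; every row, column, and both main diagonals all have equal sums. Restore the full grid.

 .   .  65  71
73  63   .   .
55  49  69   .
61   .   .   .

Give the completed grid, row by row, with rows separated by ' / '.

51 53 65 71 / 73 63 59 45 / 55 49 69 67 / 61 75 47 57

The 16 entries sum to 960, so each line sums to 960/4 = 240.
Using row 3: 55 + 49 + 69 + ? → (3,4) = 240 − 173 = 67.
Column 1: 73 + 55 + 61 + ? = 240, so (1,1) = 51.
Main diagonal needs 240; the known cells sum to 183, so (4,4) = 57.
Anti-diagonal: 71 + 49 + 61 + ? = 240, so (2,3) = 59.
The remaining cell in row 1 is (1,2) = 240 − 187 = 53.
The remaining cell in row 2 is (2,4) = 240 − 195 = 45.
Column 2 needs 240; the known cells sum to 165, so (4,2) = 75.
Column 3 needs 240; the known cells sum to 193, so (4,3) = 47.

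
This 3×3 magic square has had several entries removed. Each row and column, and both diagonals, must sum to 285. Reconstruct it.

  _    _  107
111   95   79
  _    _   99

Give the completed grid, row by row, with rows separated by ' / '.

Main diagonal needs 285; the known cells sum to 194, so (1,1) = 91.
Anti-diagonal needs 285; the known cells sum to 202, so (3,1) = 83.
The remaining cell in row 1 is (1,2) = 285 − 198 = 87.
Using row 3: 83 + 99 + ? → (3,2) = 285 − 182 = 103.

91 87 107 / 111 95 79 / 83 103 99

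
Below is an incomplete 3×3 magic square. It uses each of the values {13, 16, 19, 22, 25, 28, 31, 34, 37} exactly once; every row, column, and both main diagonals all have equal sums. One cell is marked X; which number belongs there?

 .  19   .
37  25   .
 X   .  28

16

The 9 entries sum to 225, so each line sums to 225/3 = 75.
Row 2 must total 75; the given cells sum to 62, so (2,3) = 13.
Column 2: 19 + 25 + ? = 75, so (3,2) = 31.
From column 3, 75 − (13 + 28) gives (1,3) = 34.
Main diagonal needs 75; the known cells sum to 53, so (1,1) = 22.
From anti-diagonal, 75 − (34 + 25) gives (3,1) = 16.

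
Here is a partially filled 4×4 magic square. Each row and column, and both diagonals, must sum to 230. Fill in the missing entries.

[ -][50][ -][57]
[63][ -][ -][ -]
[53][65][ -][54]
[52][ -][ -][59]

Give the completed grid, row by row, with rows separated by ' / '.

Row 3: 53 + 65 + 54 + ? = 230, so (3,3) = 58.
The remaining cell in column 1 is (1,1) = 230 − 168 = 62.
The remaining cell in column 4 is (2,4) = 230 − 170 = 60.
Main diagonal needs 230; the known cells sum to 179, so (2,2) = 51.
Anti-diagonal: 57 + 65 + 52 + ? = 230, so (2,3) = 56.
Row 1: 62 + 50 + 57 + ? = 230, so (1,3) = 61.
Using column 2: 50 + 51 + 65 + ? → (4,2) = 230 − 166 = 64.
Column 3 needs 230; the known cells sum to 175, so (4,3) = 55.

62 50 61 57 / 63 51 56 60 / 53 65 58 54 / 52 64 55 59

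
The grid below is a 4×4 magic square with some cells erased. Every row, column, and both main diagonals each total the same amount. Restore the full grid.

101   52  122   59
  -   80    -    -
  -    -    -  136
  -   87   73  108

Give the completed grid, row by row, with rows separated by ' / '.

Row 1 is already complete: 101 + 52 + 122 + 59 = 334, so that is the magic constant.
Row 4: 87 + 73 + 108 + ? = 334, so (4,1) = 66.
Column 2: 52 + 80 + 87 + ? = 334, so (3,2) = 115.
Column 4 must total 334; the given cells sum to 303, so (2,4) = 31.
Main diagonal: 101 + 80 + 108 + ? = 334, so (3,3) = 45.
The remaining cell in anti-diagonal is (2,3) = 334 − 240 = 94.
From row 2, 334 − (80 + 94 + 31) gives (2,1) = 129.
The remaining cell in row 3 is (3,1) = 334 − 296 = 38.

101 52 122 59 / 129 80 94 31 / 38 115 45 136 / 66 87 73 108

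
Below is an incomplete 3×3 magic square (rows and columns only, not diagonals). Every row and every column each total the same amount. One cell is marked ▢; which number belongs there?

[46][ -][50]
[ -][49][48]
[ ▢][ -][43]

51

Column 3 is complete and sums to 141; that is the magic constant.
From row 1, 141 − (46 + 50) gives (1,2) = 45.
The remaining cell in row 2 is (2,1) = 141 − 97 = 44.
From column 1, 141 − (46 + 44) gives (3,1) = 51.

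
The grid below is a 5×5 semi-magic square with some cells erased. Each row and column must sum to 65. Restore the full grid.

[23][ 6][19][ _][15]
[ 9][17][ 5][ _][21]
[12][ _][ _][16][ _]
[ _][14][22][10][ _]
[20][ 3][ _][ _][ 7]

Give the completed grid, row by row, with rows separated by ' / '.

Row 1: 23 + 6 + 19 + 15 + ? = 65, so (1,4) = 2.
The remaining cell in row 2 is (2,4) = 65 − 52 = 13.
The remaining cell in column 1 is (4,1) = 65 − 64 = 1.
Column 2 needs 65; the known cells sum to 40, so (3,2) = 25.
Column 4: 2 + 13 + 16 + 10 + ? = 65, so (5,4) = 24.
Using row 4: 1 + 14 + 22 + 10 + ? → (4,5) = 65 − 47 = 18.
From row 5, 65 − (20 + 3 + 24 + 7) gives (5,3) = 11.
The remaining cell in column 3 is (3,3) = 65 − 57 = 8.
Column 5: 15 + 21 + 18 + 7 + ? = 65, so (3,5) = 4.

23 6 19 2 15 / 9 17 5 13 21 / 12 25 8 16 4 / 1 14 22 10 18 / 20 3 11 24 7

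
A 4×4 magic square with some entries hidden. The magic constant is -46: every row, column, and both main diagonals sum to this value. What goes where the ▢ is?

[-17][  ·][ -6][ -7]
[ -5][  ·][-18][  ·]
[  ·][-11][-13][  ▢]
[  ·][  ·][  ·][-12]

-8

From row 1, -46 − (-17 + (-6) + (-7)) gives (1,2) = -16.
Column 3 must total -46; the given cells sum to -37, so (4,3) = -9.
Main diagonal: -17 + (-13) + (-12) + ? = -46, so (2,2) = -4.
Using anti-diagonal: -7 + (-18) + (-11) + ? → (4,1) = -46 − (-36) = -10.
Row 2 must total -46; the given cells sum to -27, so (2,4) = -19.
Row 4 must total -46; the given cells sum to -31, so (4,2) = -15.
Column 1 needs -46; the known cells sum to -32, so (3,1) = -14.
From column 4, -46 − (-7 + (-19) + (-12)) gives (3,4) = -8.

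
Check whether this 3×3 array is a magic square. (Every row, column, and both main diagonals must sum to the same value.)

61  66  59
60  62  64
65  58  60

Row 1: 61 + 66 + 59 = 186.
Row 2: 60 + 62 + 64 = 186.
Row 3: 65 + 58 + 60 = 183.
Column 1: 61 + 60 + 65 = 186.
Column 2: 66 + 62 + 58 = 186.
Column 3: 59 + 64 + 60 = 183.
Main diagonal: 61 + 62 + 60 = 183.
Anti-diagonal: 59 + 62 + 65 = 186.

No — column 1 sums to 186 but main diagonal sums to 183.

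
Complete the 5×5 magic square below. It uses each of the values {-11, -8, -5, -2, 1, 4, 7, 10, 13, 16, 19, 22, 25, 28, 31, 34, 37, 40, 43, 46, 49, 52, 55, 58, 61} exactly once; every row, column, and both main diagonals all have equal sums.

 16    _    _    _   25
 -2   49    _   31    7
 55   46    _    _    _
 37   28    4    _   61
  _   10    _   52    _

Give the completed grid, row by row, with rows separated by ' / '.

The 25 entries sum to 625, so each line sums to 625/5 = 125.
Row 2 needs 125; the known cells sum to 85, so (2,3) = 40.
Using row 4: 37 + 28 + 4 + 61 + ? → (4,4) = 125 − 130 = -5.
Using column 1: 16 + (-2) + 55 + 37 + ? → (5,1) = 125 − 106 = 19.
Column 2 needs 125; the known cells sum to 133, so (1,2) = -8.
The remaining cell in anti-diagonal is (3,3) = 125 − 103 = 22.
Main diagonal must total 125; the given cells sum to 82, so (5,5) = 43.
From row 5, 125 − (19 + 10 + 52 + 43) gives (5,3) = 1.
Using column 3: 40 + 22 + 4 + 1 + ? → (1,3) = 125 − 67 = 58.
The remaining cell in column 5 is (3,5) = 125 − 136 = -11.
Using row 1: 16 + (-8) + 58 + 25 + ? → (1,4) = 125 − 91 = 34.
Row 3 needs 125; the known cells sum to 112, so (3,4) = 13.

16 -8 58 34 25 / -2 49 40 31 7 / 55 46 22 13 -11 / 37 28 4 -5 61 / 19 10 1 52 43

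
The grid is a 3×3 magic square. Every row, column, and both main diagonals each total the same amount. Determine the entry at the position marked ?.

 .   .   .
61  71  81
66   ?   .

Row 2 is complete and sums to 213; that is the magic constant.
Column 1 needs 213; the known cells sum to 127, so (1,1) = 86.
The remaining cell in main diagonal is (3,3) = 213 − 157 = 56.
Anti-diagonal: 71 + 66 + ? = 213, so (1,3) = 76.
The remaining cell in row 1 is (1,2) = 213 − 162 = 51.
The remaining cell in row 3 is (3,2) = 213 − 122 = 91.

91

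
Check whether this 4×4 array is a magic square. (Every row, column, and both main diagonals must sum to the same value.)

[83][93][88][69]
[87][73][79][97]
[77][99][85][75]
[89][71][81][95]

Row 1: 83 + 93 + 88 + 69 = 333.
Row 2: 87 + 73 + 79 + 97 = 336.
Row 3: 77 + 99 + 85 + 75 = 336.
Row 4: 89 + 71 + 81 + 95 = 336.
Column 1: 83 + 87 + 77 + 89 = 336.
Column 2: 93 + 73 + 99 + 71 = 336.
Column 3: 88 + 79 + 85 + 81 = 333.
Column 4: 69 + 97 + 75 + 95 = 336.
Main diagonal: 83 + 73 + 85 + 95 = 336.
Anti-diagonal: 69 + 79 + 99 + 89 = 336.

No — column 3 sums to 333 but column 2 sums to 336.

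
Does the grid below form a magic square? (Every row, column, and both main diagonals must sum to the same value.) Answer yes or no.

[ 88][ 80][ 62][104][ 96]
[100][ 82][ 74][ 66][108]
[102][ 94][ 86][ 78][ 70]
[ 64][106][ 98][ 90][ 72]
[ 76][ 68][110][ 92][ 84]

Row 1: 88 + 80 + 62 + 104 + 96 = 430.
Row 2: 100 + 82 + 74 + 66 + 108 = 430.
Row 3: 102 + 94 + 86 + 78 + 70 = 430.
Row 4: 64 + 106 + 98 + 90 + 72 = 430.
Row 5: 76 + 68 + 110 + 92 + 84 = 430.
Column 1: 88 + 100 + 102 + 64 + 76 = 430.
Column 2: 80 + 82 + 94 + 106 + 68 = 430.
Column 3: 62 + 74 + 86 + 98 + 110 = 430.
Column 4: 104 + 66 + 78 + 90 + 92 = 430.
Column 5: 96 + 108 + 70 + 72 + 84 = 430.
Main diagonal: 88 + 82 + 86 + 90 + 84 = 430.
Anti-diagonal: 96 + 66 + 86 + 106 + 76 = 430.
All lines sum to 430.

Yes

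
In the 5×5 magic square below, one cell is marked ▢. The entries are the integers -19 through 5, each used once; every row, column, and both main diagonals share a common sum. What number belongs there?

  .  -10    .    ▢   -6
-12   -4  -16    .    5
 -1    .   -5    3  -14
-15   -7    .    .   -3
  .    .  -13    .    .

-19

The entries are -19 through 5, which sum to -175, so each line sums to -175/5 = -35.
Row 2 must total -35; the given cells sum to -27, so (2,4) = -8.
The remaining cell in row 3 is (3,2) = -35 − (-17) = -18.
From column 2, -35 − (-10 + (-4) + (-18) + (-7)) gives (5,2) = 4.
From column 5, -35 − (-6 + 5 + (-14) + (-3)) gives (5,5) = -17.
Anti-diagonal needs -35; the known cells sum to -26, so (5,1) = -9.
From row 5, -35 − (-9 + 4 + (-13) + (-17)) gives (5,4) = 0.
Column 1: -12 + (-1) + (-15) + (-9) + ? = -35, so (1,1) = 2.
From main diagonal, -35 − (2 + (-4) + (-5) + (-17)) gives (4,4) = -11.
Row 4: -15 + (-7) + (-11) + (-3) + ? = -35, so (4,3) = 1.
From column 3, -35 − (-16 + (-5) + 1 + (-13)) gives (1,3) = -2.
The remaining cell in column 4 is (1,4) = -35 − (-16) = -19.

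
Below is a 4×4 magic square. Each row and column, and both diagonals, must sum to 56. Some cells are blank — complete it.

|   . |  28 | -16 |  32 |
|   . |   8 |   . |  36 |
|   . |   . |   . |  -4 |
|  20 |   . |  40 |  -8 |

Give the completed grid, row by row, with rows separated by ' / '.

From row 1, 56 − (28 + (-16) + 32) gives (1,1) = 12.
From row 4, 56 − (20 + 40 + (-8)) gives (4,2) = 4.
Using column 2: 28 + 8 + 4 + ? → (3,2) = 56 − 40 = 16.
The remaining cell in main diagonal is (3,3) = 56 − 12 = 44.
Using anti-diagonal: 32 + 16 + 20 + ? → (2,3) = 56 − 68 = -12.
Row 2: 8 + (-12) + 36 + ? = 56, so (2,1) = 24.
The remaining cell in row 3 is (3,1) = 56 − 56 = 0.

12 28 -16 32 / 24 8 -12 36 / 0 16 44 -4 / 20 4 40 -8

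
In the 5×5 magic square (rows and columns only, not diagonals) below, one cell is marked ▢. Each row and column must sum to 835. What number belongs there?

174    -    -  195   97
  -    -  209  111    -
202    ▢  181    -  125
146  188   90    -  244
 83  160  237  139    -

104

Row 4: 146 + 188 + 90 + 244 + ? = 835, so (4,4) = 167.
Using row 5: 83 + 160 + 237 + 139 + ? → (5,5) = 835 − 619 = 216.
Column 1 must total 835; the given cells sum to 605, so (2,1) = 230.
Column 3 must total 835; the given cells sum to 717, so (1,3) = 118.
Column 4 must total 835; the given cells sum to 612, so (3,4) = 223.
Using column 5: 97 + 125 + 244 + 216 + ? → (2,5) = 835 − 682 = 153.
Row 1 must total 835; the given cells sum to 584, so (1,2) = 251.
From row 2, 835 − (230 + 209 + 111 + 153) gives (2,2) = 132.
Row 3 must total 835; the given cells sum to 731, so (3,2) = 104.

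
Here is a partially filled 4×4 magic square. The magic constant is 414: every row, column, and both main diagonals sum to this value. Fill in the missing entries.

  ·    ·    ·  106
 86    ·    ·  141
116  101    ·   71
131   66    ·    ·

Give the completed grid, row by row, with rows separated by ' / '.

From row 3, 414 − (116 + 101 + 71) gives (3,3) = 126.
The remaining cell in column 1 is (1,1) = 414 − 333 = 81.
Column 4 needs 414; the known cells sum to 318, so (4,4) = 96.
Using main diagonal: 81 + 126 + 96 + ? → (2,2) = 414 − 303 = 111.
The remaining cell in anti-diagonal is (2,3) = 414 − 338 = 76.
Using row 4: 131 + 66 + 96 + ? → (4,3) = 414 − 293 = 121.
Column 2 needs 414; the known cells sum to 278, so (1,2) = 136.
Column 3 must total 414; the given cells sum to 323, so (1,3) = 91.

81 136 91 106 / 86 111 76 141 / 116 101 126 71 / 131 66 121 96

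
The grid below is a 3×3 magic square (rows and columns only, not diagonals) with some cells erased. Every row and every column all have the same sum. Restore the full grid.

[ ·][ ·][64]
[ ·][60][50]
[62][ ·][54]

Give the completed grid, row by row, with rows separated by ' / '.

Column 3 is already complete: 64 + 50 + 54 = 168, so that is the magic constant.
From row 2, 168 − (60 + 50) gives (2,1) = 58.
Row 3 needs 168; the known cells sum to 116, so (3,2) = 52.
Using column 1: 58 + 62 + ? → (1,1) = 168 − 120 = 48.
Column 2: 60 + 52 + ? = 168, so (1,2) = 56.

48 56 64 / 58 60 50 / 62 52 54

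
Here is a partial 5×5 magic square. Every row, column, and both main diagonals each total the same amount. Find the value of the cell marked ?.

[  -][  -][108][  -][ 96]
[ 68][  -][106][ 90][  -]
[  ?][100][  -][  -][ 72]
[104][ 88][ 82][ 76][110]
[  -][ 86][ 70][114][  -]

Row 4 is complete and sums to 460; that is the magic constant.
From column 3, 460 − (108 + 106 + 82 + 70) gives (3,3) = 94.
From anti-diagonal, 460 − (96 + 90 + 94 + 88) gives (5,1) = 92.
The remaining cell in row 5 is (5,5) = 460 − 362 = 98.
From column 5, 460 − (96 + 72 + 110 + 98) gives (2,5) = 84.
Using row 2: 68 + 106 + 90 + 84 + ? → (2,2) = 460 − 348 = 112.
The remaining cell in column 2 is (1,2) = 460 − 386 = 74.
From main diagonal, 460 − (112 + 94 + 76 + 98) gives (1,1) = 80.
From row 1, 460 − (80 + 74 + 108 + 96) gives (1,4) = 102.
Column 1 must total 460; the given cells sum to 344, so (3,1) = 116.

116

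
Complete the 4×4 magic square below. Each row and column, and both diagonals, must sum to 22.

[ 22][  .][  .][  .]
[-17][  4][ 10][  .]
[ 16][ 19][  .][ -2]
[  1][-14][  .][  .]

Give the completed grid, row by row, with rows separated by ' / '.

22 13 -5 -8 / -17 4 10 25 / 16 19 -11 -2 / 1 -14 28 7

Using row 2: -17 + 4 + 10 + ? → (2,4) = 22 − (-3) = 25.
Using row 3: 16 + 19 + (-2) + ? → (3,3) = 22 − 33 = -11.
From column 2, 22 − (4 + 19 + (-14)) gives (1,2) = 13.
Main diagonal: 22 + 4 + (-11) + ? = 22, so (4,4) = 7.
The remaining cell in anti-diagonal is (1,4) = 22 − 30 = -8.
Row 1 must total 22; the given cells sum to 27, so (1,3) = -5.
Row 4 needs 22; the known cells sum to -6, so (4,3) = 28.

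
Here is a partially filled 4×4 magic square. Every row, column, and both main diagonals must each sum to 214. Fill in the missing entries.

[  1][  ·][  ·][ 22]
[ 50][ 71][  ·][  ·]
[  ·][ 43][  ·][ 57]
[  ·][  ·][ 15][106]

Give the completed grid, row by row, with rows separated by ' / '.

1 92 99 22 / 50 71 64 29 / 78 43 36 57 / 85 8 15 106

Column 4: 22 + 57 + 106 + ? = 214, so (2,4) = 29.
Main diagonal must total 214; the given cells sum to 178, so (3,3) = 36.
Using row 2: 50 + 71 + 29 + ? → (2,3) = 214 − 150 = 64.
Row 3: 43 + 36 + 57 + ? = 214, so (3,1) = 78.
Column 1: 1 + 50 + 78 + ? = 214, so (4,1) = 85.
Column 3 needs 214; the known cells sum to 115, so (1,3) = 99.
Row 1: 1 + 99 + 22 + ? = 214, so (1,2) = 92.
Row 4 needs 214; the known cells sum to 206, so (4,2) = 8.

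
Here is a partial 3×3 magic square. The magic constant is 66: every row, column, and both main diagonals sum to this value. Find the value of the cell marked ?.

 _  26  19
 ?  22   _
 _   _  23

20

Using row 1: 26 + 19 + ? → (1,1) = 66 − 45 = 21.
Column 2 needs 66; the known cells sum to 48, so (3,2) = 18.
Using column 3: 19 + 23 + ? → (2,3) = 66 − 42 = 24.
Anti-diagonal: 19 + 22 + ? = 66, so (3,1) = 25.
Row 2 must total 66; the given cells sum to 46, so (2,1) = 20.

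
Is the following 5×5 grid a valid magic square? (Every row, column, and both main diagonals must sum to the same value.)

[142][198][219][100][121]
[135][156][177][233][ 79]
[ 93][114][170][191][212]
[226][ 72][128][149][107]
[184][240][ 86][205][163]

No — column 5 sums to 682 but column 1 sums to 780.

Row 1: 142 + 198 + 219 + 100 + 121 = 780.
Row 2: 135 + 156 + 177 + 233 + 79 = 780.
Row 3: 93 + 114 + 170 + 191 + 212 = 780.
Row 4: 226 + 72 + 128 + 149 + 107 = 682.
Row 5: 184 + 240 + 86 + 205 + 163 = 878.
Column 1: 142 + 135 + 93 + 226 + 184 = 780.
Column 2: 198 + 156 + 114 + 72 + 240 = 780.
Column 3: 219 + 177 + 170 + 128 + 86 = 780.
Column 4: 100 + 233 + 191 + 149 + 205 = 878.
Column 5: 121 + 79 + 212 + 107 + 163 = 682.
Main diagonal: 142 + 156 + 170 + 149 + 163 = 780.
Anti-diagonal: 121 + 233 + 170 + 72 + 184 = 780.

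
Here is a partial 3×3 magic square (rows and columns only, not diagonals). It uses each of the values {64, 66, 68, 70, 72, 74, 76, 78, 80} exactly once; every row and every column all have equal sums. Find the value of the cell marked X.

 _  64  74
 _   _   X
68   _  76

The 9 entries sum to 648, so each line sums to 648/3 = 216.
Row 1 must total 216; the given cells sum to 138, so (1,1) = 78.
Using row 3: 68 + 76 + ? → (3,2) = 216 − 144 = 72.
Column 1 must total 216; the given cells sum to 146, so (2,1) = 70.
Column 2 must total 216; the given cells sum to 136, so (2,2) = 80.
The remaining cell in column 3 is (2,3) = 216 − 150 = 66.

66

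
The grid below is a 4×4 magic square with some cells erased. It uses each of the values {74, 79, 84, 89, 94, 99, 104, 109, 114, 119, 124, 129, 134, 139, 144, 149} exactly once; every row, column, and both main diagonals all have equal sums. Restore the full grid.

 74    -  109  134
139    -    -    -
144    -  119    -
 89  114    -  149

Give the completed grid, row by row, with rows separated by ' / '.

74 129 109 134 / 139 104 124 79 / 144 99 119 84 / 89 114 94 149

The 16 entries sum to 1784, so each line sums to 1784/4 = 446.
From row 1, 446 − (74 + 109 + 134) gives (1,2) = 129.
Row 4: 89 + 114 + 149 + ? = 446, so (4,3) = 94.
Column 3 must total 446; the given cells sum to 322, so (2,3) = 124.
From main diagonal, 446 − (74 + 119 + 149) gives (2,2) = 104.
Anti-diagonal must total 446; the given cells sum to 347, so (3,2) = 99.
Row 2 must total 446; the given cells sum to 367, so (2,4) = 79.
The remaining cell in row 3 is (3,4) = 446 − 362 = 84.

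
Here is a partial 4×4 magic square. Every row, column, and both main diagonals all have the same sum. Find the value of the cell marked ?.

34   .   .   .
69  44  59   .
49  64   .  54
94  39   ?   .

24

Column 1 is complete and sums to 246; that is the magic constant.
The remaining cell in row 2 is (2,4) = 246 − 172 = 74.
Row 3: 49 + 64 + 54 + ? = 246, so (3,3) = 79.
Column 2: 44 + 64 + 39 + ? = 246, so (1,2) = 99.
Main diagonal needs 246; the known cells sum to 157, so (4,4) = 89.
Anti-diagonal: 59 + 64 + 94 + ? = 246, so (1,4) = 29.
Row 1 needs 246; the known cells sum to 162, so (1,3) = 84.
Using row 4: 94 + 39 + 89 + ? → (4,3) = 246 − 222 = 24.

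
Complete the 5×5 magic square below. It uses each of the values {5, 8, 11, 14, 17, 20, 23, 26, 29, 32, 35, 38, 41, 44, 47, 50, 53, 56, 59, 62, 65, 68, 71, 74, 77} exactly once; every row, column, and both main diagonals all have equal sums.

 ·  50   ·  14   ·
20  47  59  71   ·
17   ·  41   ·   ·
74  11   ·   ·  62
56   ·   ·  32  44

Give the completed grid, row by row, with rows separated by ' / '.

The 25 entries sum to 1025, so each line sums to 1025/5 = 205.
Row 2: 20 + 47 + 59 + 71 + ? = 205, so (2,5) = 8.
Column 1 needs 205; the known cells sum to 167, so (1,1) = 38.
The remaining cell in main diagonal is (4,4) = 205 − 170 = 35.
Using anti-diagonal: 71 + 41 + 11 + 56 + ? → (1,5) = 205 − 179 = 26.
Row 1 needs 205; the known cells sum to 128, so (1,3) = 77.
Using row 4: 74 + 11 + 35 + 62 + ? → (4,3) = 205 − 182 = 23.
Column 3 needs 205; the known cells sum to 200, so (5,3) = 5.
From column 4, 205 − (14 + 71 + 35 + 32) gives (3,4) = 53.
Column 5 needs 205; the known cells sum to 140, so (3,5) = 65.
From row 3, 205 − (17 + 41 + 53 + 65) gives (3,2) = 29.
Using row 5: 56 + 5 + 32 + 44 + ? → (5,2) = 205 − 137 = 68.

38 50 77 14 26 / 20 47 59 71 8 / 17 29 41 53 65 / 74 11 23 35 62 / 56 68 5 32 44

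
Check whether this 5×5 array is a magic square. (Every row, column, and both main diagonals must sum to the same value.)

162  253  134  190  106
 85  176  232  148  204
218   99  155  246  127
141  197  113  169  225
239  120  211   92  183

Row 1: 162 + 253 + 134 + 190 + 106 = 845.
Row 2: 85 + 176 + 232 + 148 + 204 = 845.
Row 3: 218 + 99 + 155 + 246 + 127 = 845.
Row 4: 141 + 197 + 113 + 169 + 225 = 845.
Row 5: 239 + 120 + 211 + 92 + 183 = 845.
Column 1: 162 + 85 + 218 + 141 + 239 = 845.
Column 2: 253 + 176 + 99 + 197 + 120 = 845.
Column 3: 134 + 232 + 155 + 113 + 211 = 845.
Column 4: 190 + 148 + 246 + 169 + 92 = 845.
Column 5: 106 + 204 + 127 + 225 + 183 = 845.
Main diagonal: 162 + 176 + 155 + 169 + 183 = 845.
Anti-diagonal: 106 + 148 + 155 + 197 + 239 = 845.
All lines sum to 845.

Yes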